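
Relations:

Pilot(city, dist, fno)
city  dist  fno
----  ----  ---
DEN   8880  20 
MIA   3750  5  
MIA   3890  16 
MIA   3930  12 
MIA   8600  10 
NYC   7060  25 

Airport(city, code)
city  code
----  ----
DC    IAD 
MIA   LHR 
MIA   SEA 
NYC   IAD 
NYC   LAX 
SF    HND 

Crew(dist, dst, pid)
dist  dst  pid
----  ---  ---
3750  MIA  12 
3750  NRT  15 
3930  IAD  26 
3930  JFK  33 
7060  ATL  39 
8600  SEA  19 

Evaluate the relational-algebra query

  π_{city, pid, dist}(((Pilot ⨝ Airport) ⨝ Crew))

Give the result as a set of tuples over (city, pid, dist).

Joining Pilot and Airport on city yields {(MIA, 3750, 5, LHR), (MIA, 3750, 5, SEA), (MIA, 3890, 16, LHR), (MIA, 3890, 16, SEA), (MIA, 3930, 12, LHR), (MIA, 3930, 12, SEA), (MIA, 8600, 10, LHR), (MIA, 8600, 10, SEA), (NYC, 7060, 25, IAD), (NYC, 7060, 25, LAX)}.
Joining (Pilot ⨝ Airport) and Crew on dist yields {(MIA, 3750, 5, LHR, MIA, 12), (MIA, 3750, 5, LHR, NRT, 15), (MIA, 3750, 5, SEA, MIA, 12), (MIA, 3750, 5, SEA, NRT, 15), (MIA, 3930, 12, LHR, IAD, 26), (MIA, 3930, 12, LHR, JFK, 33), (MIA, 3930, 12, SEA, IAD, 26), (MIA, 3930, 12, SEA, JFK, 33), (MIA, 8600, 10, LHR, SEA, 19), (MIA, 8600, 10, SEA, SEA, 19), (NYC, 7060, 25, IAD, ATL, 39), (NYC, 7060, 25, LAX, ATL, 39)}.
Projecting to city, pid, dist (6 duplicate(s) eliminated): {(MIA, 12, 3750), (MIA, 15, 3750), (MIA, 19, 8600), (MIA, 26, 3930), (MIA, 33, 3930), (NYC, 39, 7060)}

{(MIA, 12, 3750), (MIA, 15, 3750), (MIA, 19, 8600), (MIA, 26, 3930), (MIA, 33, 3930), (NYC, 39, 7060)}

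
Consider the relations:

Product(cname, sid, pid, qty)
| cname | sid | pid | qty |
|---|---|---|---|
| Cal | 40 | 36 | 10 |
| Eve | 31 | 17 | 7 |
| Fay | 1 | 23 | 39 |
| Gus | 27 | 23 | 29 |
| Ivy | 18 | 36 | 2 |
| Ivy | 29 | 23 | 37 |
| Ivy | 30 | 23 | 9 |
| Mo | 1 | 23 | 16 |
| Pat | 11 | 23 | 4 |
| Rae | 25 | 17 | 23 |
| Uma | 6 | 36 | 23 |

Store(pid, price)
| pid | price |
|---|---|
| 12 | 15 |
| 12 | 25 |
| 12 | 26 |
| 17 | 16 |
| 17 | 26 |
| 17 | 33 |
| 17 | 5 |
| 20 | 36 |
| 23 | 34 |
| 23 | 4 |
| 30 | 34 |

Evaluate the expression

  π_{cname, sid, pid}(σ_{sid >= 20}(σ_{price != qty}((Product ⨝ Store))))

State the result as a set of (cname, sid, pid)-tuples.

Product ⋈ Store (natural join on pid): {(Eve, 31, 17, 7, 16), (Eve, 31, 17, 7, 26), (Eve, 31, 17, 7, 33), (Eve, 31, 17, 7, 5), (Fay, 1, 23, 39, 34), (Fay, 1, 23, 39, 4), (Gus, 27, 23, 29, 34), (Gus, 27, 23, 29, 4), (Ivy, 29, 23, 37, 34), (Ivy, 29, 23, 37, 4), (Ivy, 30, 23, 9, 34), (Ivy, 30, 23, 9, 4), (Mo, 1, 23, 16, 34), (Mo, 1, 23, 16, 4), (Pat, 11, 23, 4, 34), (Pat, 11, 23, 4, 4), (Rae, 25, 17, 23, 16), (Rae, 25, 17, 23, 26), (Rae, 25, 17, 23, 33), (Rae, 25, 17, 23, 5)}
σ[price != qty]: keep tuples satisfying price != qty → {(Eve, 31, 17, 7, 16), (Eve, 31, 17, 7, 26), (Eve, 31, 17, 7, 33), (Eve, 31, 17, 7, 5), (Fay, 1, 23, 39, 34), (Fay, 1, 23, 39, 4), (Gus, 27, 23, 29, 34), (Gus, 27, 23, 29, 4), (Ivy, 29, 23, 37, 34), (Ivy, 29, 23, 37, 4), (Ivy, 30, 23, 9, 34), (Ivy, 30, 23, 9, 4), (Mo, 1, 23, 16, 34), (Mo, 1, 23, 16, 4), (Pat, 11, 23, 4, 34), (Rae, 25, 17, 23, 16), (Rae, 25, 17, 23, 26), (Rae, 25, 17, 23, 33), (Rae, 25, 17, 23, 5)}
σ[sid >= 20]: keep tuples satisfying sid >= 20 → {(Eve, 31, 17, 7, 16), (Eve, 31, 17, 7, 26), (Eve, 31, 17, 7, 33), (Eve, 31, 17, 7, 5), (Gus, 27, 23, 29, 34), (Gus, 27, 23, 29, 4), (Ivy, 29, 23, 37, 34), (Ivy, 29, 23, 37, 4), (Ivy, 30, 23, 9, 34), (Ivy, 30, 23, 9, 4), (Rae, 25, 17, 23, 16), (Rae, 25, 17, 23, 26), (Rae, 25, 17, 23, 33), (Rae, 25, 17, 23, 5)}
π[cname, sid, pid]: project onto (cname, sid, pid) (9 duplicate(s) eliminated) → {(Eve, 31, 17), (Gus, 27, 23), (Ivy, 29, 23), (Ivy, 30, 23), (Rae, 25, 17)}

{(Eve, 31, 17), (Gus, 27, 23), (Ivy, 29, 23), (Ivy, 30, 23), (Rae, 25, 17)}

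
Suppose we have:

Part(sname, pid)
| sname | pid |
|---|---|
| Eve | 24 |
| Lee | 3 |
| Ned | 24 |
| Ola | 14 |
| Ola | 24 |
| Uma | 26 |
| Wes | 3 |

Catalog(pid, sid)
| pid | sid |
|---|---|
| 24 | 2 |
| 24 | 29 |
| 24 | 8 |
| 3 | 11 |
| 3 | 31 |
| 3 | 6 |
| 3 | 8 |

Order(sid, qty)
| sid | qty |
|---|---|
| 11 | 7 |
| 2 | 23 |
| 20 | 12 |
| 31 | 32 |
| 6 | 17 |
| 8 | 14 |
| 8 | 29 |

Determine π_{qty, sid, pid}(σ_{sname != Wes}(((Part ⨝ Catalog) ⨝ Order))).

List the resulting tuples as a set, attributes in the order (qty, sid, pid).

Joining Part and Catalog on pid yields {(Eve, 24, 2), (Eve, 24, 29), (Eve, 24, 8), (Lee, 3, 11), (Lee, 3, 31), (Lee, 3, 6), (Lee, 3, 8), (Ned, 24, 2), (Ned, 24, 29), (Ned, 24, 8), (Ola, 24, 2), (Ola, 24, 29), (Ola, 24, 8), (Wes, 3, 11), (Wes, 3, 31), (Wes, 3, 6), (Wes, 3, 8)}.
Joining (Part ⨝ Catalog) and Order on sid yields {(Eve, 24, 2, 23), (Eve, 24, 8, 14), (Eve, 24, 8, 29), (Lee, 3, 11, 7), (Lee, 3, 31, 32), (Lee, 3, 6, 17), (Lee, 3, 8, 14), (Lee, 3, 8, 29), (Ned, 24, 2, 23), (Ned, 24, 8, 14), (Ned, 24, 8, 29), (Ola, 24, 2, 23), (Ola, 24, 8, 14), (Ola, 24, 8, 29), (Wes, 3, 11, 7), (Wes, 3, 31, 32), (Wes, 3, 6, 17), (Wes, 3, 8, 14), (Wes, 3, 8, 29)}.
Filtering on sname != Wes leaves {(Eve, 24, 2, 23), (Eve, 24, 8, 14), (Eve, 24, 8, 29), (Lee, 3, 11, 7), (Lee, 3, 31, 32), (Lee, 3, 6, 17), (Lee, 3, 8, 14), (Lee, 3, 8, 29), (Ned, 24, 2, 23), (Ned, 24, 8, 14), (Ned, 24, 8, 29), (Ola, 24, 2, 23), (Ola, 24, 8, 14), (Ola, 24, 8, 29)}.
Projecting to qty, sid, pid (6 duplicate(s) eliminated): {(14, 8, 24), (14, 8, 3), (17, 6, 3), (23, 2, 24), (29, 8, 24), (29, 8, 3), (32, 31, 3), (7, 11, 3)}

{(14, 8, 24), (14, 8, 3), (17, 6, 3), (23, 2, 24), (29, 8, 24), (29, 8, 3), (32, 31, 3), (7, 11, 3)}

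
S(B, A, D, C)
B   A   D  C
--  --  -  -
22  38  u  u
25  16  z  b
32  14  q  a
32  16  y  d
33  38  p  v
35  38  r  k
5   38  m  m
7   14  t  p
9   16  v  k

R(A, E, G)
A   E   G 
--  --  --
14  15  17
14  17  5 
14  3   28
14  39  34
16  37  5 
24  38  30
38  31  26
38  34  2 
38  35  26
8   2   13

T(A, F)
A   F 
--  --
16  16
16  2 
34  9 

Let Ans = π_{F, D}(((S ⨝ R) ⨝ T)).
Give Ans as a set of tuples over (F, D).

{(16, v), (16, y), (16, z), (2, v), (2, y), (2, z)}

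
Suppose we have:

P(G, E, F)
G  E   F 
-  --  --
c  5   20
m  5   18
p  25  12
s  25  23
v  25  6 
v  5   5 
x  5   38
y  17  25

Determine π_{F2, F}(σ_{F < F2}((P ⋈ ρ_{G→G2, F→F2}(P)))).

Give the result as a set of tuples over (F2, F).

ρ[G→G2, F→F2]: schema becomes (G2, E, F2); tuples unchanged.
P ⋈ ρ_{G→G2, F→F2}(P) (natural join on E): {(c, 5, 20, c, 20), (c, 5, 20, m, 18), (c, 5, 20, v, 5), (c, 5, 20, x, 38), (m, 5, 18, c, 20), (m, 5, 18, m, 18), (m, 5, 18, v, 5), (m, 5, 18, x, 38), (p, 25, 12, p, 12), (p, 25, 12, s, 23), (p, 25, 12, v, 6), (s, 25, 23, p, 12), (s, 25, 23, s, 23), (s, 25, 23, v, 6), (v, 25, 6, p, 12), (v, 25, 6, s, 23), (v, 25, 6, v, 6), (v, 5, 5, c, 20), (v, 5, 5, m, 18), (v, 5, 5, v, 5), (v, 5, 5, x, 38), (x, 5, 38, c, 20), (x, 5, 38, m, 18), (x, 5, 38, v, 5), (x, 5, 38, x, 38), (y, 17, 25, y, 25)}
σ[F < F2]: keep tuples satisfying F < F2 → {(c, 5, 20, x, 38), (m, 5, 18, c, 20), (m, 5, 18, x, 38), (p, 25, 12, s, 23), (v, 25, 6, p, 12), (v, 25, 6, s, 23), (v, 5, 5, c, 20), (v, 5, 5, m, 18), (v, 5, 5, x, 38)}
Projecting to F2, F: {(12, 6), (18, 5), (20, 18), (20, 5), (23, 12), (23, 6), (38, 18), (38, 20), (38, 5)}

{(12, 6), (18, 5), (20, 18), (20, 5), (23, 12), (23, 6), (38, 18), (38, 20), (38, 5)}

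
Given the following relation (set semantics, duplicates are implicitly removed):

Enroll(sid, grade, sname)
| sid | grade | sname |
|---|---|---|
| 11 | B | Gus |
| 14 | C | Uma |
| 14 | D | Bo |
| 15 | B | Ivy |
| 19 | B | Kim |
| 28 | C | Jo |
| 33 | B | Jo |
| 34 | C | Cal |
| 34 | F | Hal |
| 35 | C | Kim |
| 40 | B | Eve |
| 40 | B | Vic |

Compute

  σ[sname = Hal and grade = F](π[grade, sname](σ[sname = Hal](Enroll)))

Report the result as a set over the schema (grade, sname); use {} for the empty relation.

Apply σ_{sname = Hal}; surviving tuples: {(34, F, Hal)}
Keep only column(s) grade, sname: {(F, Hal)}
Apply σ_{sname = Hal and grade = F}; surviving tuples: {(F, Hal)}

{(F, Hal)}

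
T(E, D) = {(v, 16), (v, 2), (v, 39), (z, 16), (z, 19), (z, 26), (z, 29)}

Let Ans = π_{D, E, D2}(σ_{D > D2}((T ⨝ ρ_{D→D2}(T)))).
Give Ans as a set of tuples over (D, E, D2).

ρ[D→D2]: schema becomes (E, D2); tuples unchanged.
T ⋈ ρ_{D→D2}(T) (natural join on E): {(v, 16, 16), (v, 16, 2), (v, 16, 39), (v, 2, 16), (v, 2, 2), (v, 2, 39), (v, 39, 16), (v, 39, 2), (v, 39, 39), (z, 16, 16), (z, 16, 19), (z, 16, 26), (z, 16, 29), (z, 19, 16), (z, 19, 19), (z, 19, 26), (z, 19, 29), (z, 26, 16), (z, 26, 19), (z, 26, 26), (z, 26, 29), (z, 29, 16), (z, 29, 19), (z, 29, 26), (z, 29, 29)}
Selection D > D2: {(v, 16, 2), (v, 39, 16), (v, 39, 2), (z, 19, 16), (z, 26, 16), (z, 26, 19), (z, 29, 16), (z, 29, 19), (z, 29, 26)}
π_{D, E, D2} gives {(16, v, 2), (19, z, 16), (26, z, 16), (26, z, 19), (29, z, 16), (29, z, 19), (29, z, 26), (39, v, 16), (39, v, 2)}.

{(16, v, 2), (19, z, 16), (26, z, 16), (26, z, 19), (29, z, 16), (29, z, 19), (29, z, 26), (39, v, 16), (39, v, 2)}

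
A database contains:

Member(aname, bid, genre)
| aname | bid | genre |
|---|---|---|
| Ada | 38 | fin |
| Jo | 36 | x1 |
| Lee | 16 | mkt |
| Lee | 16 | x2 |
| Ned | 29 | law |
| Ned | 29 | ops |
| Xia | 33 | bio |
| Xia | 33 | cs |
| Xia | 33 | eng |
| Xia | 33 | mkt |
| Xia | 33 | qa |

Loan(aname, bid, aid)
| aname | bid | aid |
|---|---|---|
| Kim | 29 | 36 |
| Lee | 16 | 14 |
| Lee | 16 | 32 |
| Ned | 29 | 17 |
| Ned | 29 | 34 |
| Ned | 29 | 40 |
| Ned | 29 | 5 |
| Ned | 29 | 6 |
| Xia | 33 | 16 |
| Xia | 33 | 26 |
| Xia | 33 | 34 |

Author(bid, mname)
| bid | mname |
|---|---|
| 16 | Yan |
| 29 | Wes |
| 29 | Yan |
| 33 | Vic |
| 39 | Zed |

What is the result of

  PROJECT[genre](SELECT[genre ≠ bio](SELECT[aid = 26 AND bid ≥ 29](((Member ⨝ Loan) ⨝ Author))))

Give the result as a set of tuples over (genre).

Natural join on aname, bid: {(Lee, 16, mkt, 14), (Lee, 16, mkt, 32), (Lee, 16, x2, 14), (Lee, 16, x2, 32), (Ned, 29, law, 17), (Ned, 29, law, 34), (Ned, 29, law, 40), (Ned, 29, law, 5), (Ned, 29, law, 6), (Ned, 29, ops, 17), (Ned, 29, ops, 34), (Ned, 29, ops, 40), (Ned, 29, ops, 5), (Ned, 29, ops, 6), (Xia, 33, bio, 16), (Xia, 33, bio, 26), (Xia, 33, bio, 34), (Xia, 33, cs, 16), (Xia, 33, cs, 26), (Xia, 33, cs, 34), (Xia, 33, eng, 16), (Xia, 33, eng, 26), (Xia, 33, eng, 34), (Xia, 33, mkt, 16), (Xia, 33, mkt, 26), (Xia, 33, mkt, 34), (Xia, 33, qa, 16), (Xia, 33, qa, 26), (Xia, 33, qa, 34)}
Natural join on bid: {(Lee, 16, mkt, 14, Yan), (Lee, 16, mkt, 32, Yan), (Lee, 16, x2, 14, Yan), (Lee, 16, x2, 32, Yan), (Ned, 29, law, 17, Wes), (Ned, 29, law, 17, Yan), (Ned, 29, law, 34, Wes), (Ned, 29, law, 34, Yan), (Ned, 29, law, 40, Wes), (Ned, 29, law, 40, Yan), (Ned, 29, law, 5, Wes), (Ned, 29, law, 5, Yan), (Ned, 29, law, 6, Wes), (Ned, 29, law, 6, Yan), (Ned, 29, ops, 17, Wes), (Ned, 29, ops, 17, Yan), (Ned, 29, ops, 34, Wes), (Ned, 29, ops, 34, Yan), (Ned, 29, ops, 40, Wes), (Ned, 29, ops, 40, Yan), (Ned, 29, ops, 5, Wes), (Ned, 29, ops, 5, Yan), (Ned, 29, ops, 6, Wes), (Ned, 29, ops, 6, Yan), (Xia, 33, bio, 16, Vic), (Xia, 33, bio, 26, Vic), (Xia, 33, bio, 34, Vic), (Xia, 33, cs, 16, Vic), (Xia, 33, cs, 26, Vic), (Xia, 33, cs, 34, Vic), (Xia, 33, eng, 16, Vic), (Xia, 33, eng, 26, Vic), (Xia, 33, eng, 34, Vic), (Xia, 33, mkt, 16, Vic), (Xia, 33, mkt, 26, Vic), (Xia, 33, mkt, 34, Vic), (Xia, 33, qa, 16, Vic), (Xia, 33, qa, 26, Vic), (Xia, 33, qa, 34, Vic)}
Selection aid = 26 AND bid ≥ 29: {(Xia, 33, bio, 26, Vic), (Xia, 33, cs, 26, Vic), (Xia, 33, eng, 26, Vic), (Xia, 33, mkt, 26, Vic), (Xia, 33, qa, 26, Vic)}
Selection genre ≠ bio: {(Xia, 33, cs, 26, Vic), (Xia, 33, eng, 26, Vic), (Xia, 33, mkt, 26, Vic), (Xia, 33, qa, 26, Vic)}
π[genre]: project onto (genre) → {cs, eng, mkt, qa}

{cs, eng, mkt, qa}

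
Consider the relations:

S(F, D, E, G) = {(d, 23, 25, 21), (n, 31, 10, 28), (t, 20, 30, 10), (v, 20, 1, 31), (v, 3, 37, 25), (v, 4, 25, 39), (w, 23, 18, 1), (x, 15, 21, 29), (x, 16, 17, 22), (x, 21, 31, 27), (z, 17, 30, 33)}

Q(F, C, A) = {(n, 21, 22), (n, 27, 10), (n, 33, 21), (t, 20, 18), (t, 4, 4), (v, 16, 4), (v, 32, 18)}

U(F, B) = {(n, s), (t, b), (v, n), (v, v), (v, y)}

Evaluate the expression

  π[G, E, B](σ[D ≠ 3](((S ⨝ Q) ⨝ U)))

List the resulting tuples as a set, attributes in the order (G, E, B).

Natural join on F: {(n, 31, 10, 28, 21, 22), (n, 31, 10, 28, 27, 10), (n, 31, 10, 28, 33, 21), (t, 20, 30, 10, 20, 18), (t, 20, 30, 10, 4, 4), (v, 20, 1, 31, 16, 4), (v, 20, 1, 31, 32, 18), (v, 3, 37, 25, 16, 4), (v, 3, 37, 25, 32, 18), (v, 4, 25, 39, 16, 4), (v, 4, 25, 39, 32, 18)}
Natural join on F: {(n, 31, 10, 28, 21, 22, s), (n, 31, 10, 28, 27, 10, s), (n, 31, 10, 28, 33, 21, s), (t, 20, 30, 10, 20, 18, b), (t, 20, 30, 10, 4, 4, b), (v, 20, 1, 31, 16, 4, n), (v, 20, 1, 31, 16, 4, v), (v, 20, 1, 31, 16, 4, y), (v, 20, 1, 31, 32, 18, n), (v, 20, 1, 31, 32, 18, v), (v, 20, 1, 31, 32, 18, y), (v, 3, 37, 25, 16, 4, n), (v, 3, 37, 25, 16, 4, v), (v, 3, 37, 25, 16, 4, y), (v, 3, 37, 25, 32, 18, n), (v, 3, 37, 25, 32, 18, v), (v, 3, 37, 25, 32, 18, y), (v, 4, 25, 39, 16, 4, n), (v, 4, 25, 39, 16, 4, v), (v, 4, 25, 39, 16, 4, y), (v, 4, 25, 39, 32, 18, n), (v, 4, 25, 39, 32, 18, v), (v, 4, 25, 39, 32, 18, y)}
Apply σ_{D ≠ 3}; surviving tuples: {(n, 31, 10, 28, 21, 22, s), (n, 31, 10, 28, 27, 10, s), (n, 31, 10, 28, 33, 21, s), (t, 20, 30, 10, 20, 18, b), (t, 20, 30, 10, 4, 4, b), (v, 20, 1, 31, 16, 4, n), (v, 20, 1, 31, 16, 4, v), (v, 20, 1, 31, 16, 4, y), (v, 20, 1, 31, 32, 18, n), (v, 20, 1, 31, 32, 18, v), (v, 20, 1, 31, 32, 18, y), (v, 4, 25, 39, 16, 4, n), (v, 4, 25, 39, 16, 4, v), (v, 4, 25, 39, 16, 4, y), (v, 4, 25, 39, 32, 18, n), (v, 4, 25, 39, 32, 18, v), (v, 4, 25, 39, 32, 18, y)}
π_{G, E, B} gives {(10, 30, b), (28, 10, s), (31, 1, n), (31, 1, v), (31, 1, y), (39, 25, n), (39, 25, v), (39, 25, y)} (9 duplicate(s) eliminated).

{(10, 30, b), (28, 10, s), (31, 1, n), (31, 1, v), (31, 1, y), (39, 25, n), (39, 25, v), (39, 25, y)}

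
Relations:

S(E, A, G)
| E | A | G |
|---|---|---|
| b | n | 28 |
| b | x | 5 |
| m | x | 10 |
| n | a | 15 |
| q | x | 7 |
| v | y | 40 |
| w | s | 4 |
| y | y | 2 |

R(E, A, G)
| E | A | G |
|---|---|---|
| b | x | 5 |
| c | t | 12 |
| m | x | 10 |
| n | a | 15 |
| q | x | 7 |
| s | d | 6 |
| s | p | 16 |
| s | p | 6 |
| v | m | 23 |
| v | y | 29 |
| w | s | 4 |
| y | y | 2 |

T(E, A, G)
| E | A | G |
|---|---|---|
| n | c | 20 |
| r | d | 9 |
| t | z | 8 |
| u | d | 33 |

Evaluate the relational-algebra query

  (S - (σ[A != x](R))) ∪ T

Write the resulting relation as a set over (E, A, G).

{(b, n, 28), (b, x, 5), (m, x, 10), (n, c, 20), (q, x, 7), (r, d, 9), (t, z, 8), (u, d, 33), (v, y, 40)}

Selection A != x: {(c, t, 12), (n, a, 15), (s, d, 6), (s, p, 16), (s, p, 6), (v, m, 23), (v, y, 29), (w, s, 4), (y, y, 2)}
Taking the difference: {(b, n, 28), (b, x, 5), (m, x, 10), (q, x, 7), (v, y, 40)}
Taking the union: {(b, n, 28), (b, x, 5), (m, x, 10), (n, c, 20), (q, x, 7), (r, d, 9), (t, z, 8), (u, d, 33), (v, y, 40)}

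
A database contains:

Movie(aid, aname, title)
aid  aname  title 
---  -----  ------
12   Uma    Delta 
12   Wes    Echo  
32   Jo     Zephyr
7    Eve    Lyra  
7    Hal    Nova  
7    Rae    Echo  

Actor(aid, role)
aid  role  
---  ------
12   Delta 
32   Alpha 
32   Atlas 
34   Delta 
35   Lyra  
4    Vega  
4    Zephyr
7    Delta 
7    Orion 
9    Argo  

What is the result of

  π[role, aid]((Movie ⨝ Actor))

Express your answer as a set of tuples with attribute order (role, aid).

Natural join on aid: {(12, Uma, Delta, Delta), (12, Wes, Echo, Delta), (32, Jo, Zephyr, Alpha), (32, Jo, Zephyr, Atlas), (7, Eve, Lyra, Delta), (7, Eve, Lyra, Orion), (7, Hal, Nova, Delta), (7, Hal, Nova, Orion), (7, Rae, Echo, Delta), (7, Rae, Echo, Orion)}
Keep only column(s) role, aid (5 duplicate(s) eliminated): {(Alpha, 32), (Atlas, 32), (Delta, 12), (Delta, 7), (Orion, 7)}

{(Alpha, 32), (Atlas, 32), (Delta, 12), (Delta, 7), (Orion, 7)}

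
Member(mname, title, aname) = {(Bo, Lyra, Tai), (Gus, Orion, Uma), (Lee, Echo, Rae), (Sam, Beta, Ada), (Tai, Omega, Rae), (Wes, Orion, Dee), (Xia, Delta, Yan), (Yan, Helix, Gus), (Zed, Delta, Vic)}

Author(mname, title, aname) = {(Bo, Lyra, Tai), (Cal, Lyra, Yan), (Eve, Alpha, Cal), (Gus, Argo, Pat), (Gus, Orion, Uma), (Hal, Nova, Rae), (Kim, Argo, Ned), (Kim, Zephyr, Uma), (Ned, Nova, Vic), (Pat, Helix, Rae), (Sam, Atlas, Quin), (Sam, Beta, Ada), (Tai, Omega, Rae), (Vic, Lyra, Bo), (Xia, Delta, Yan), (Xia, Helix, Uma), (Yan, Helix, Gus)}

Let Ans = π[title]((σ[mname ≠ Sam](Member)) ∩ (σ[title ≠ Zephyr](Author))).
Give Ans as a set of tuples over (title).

{Delta, Helix, Lyra, Omega, Orion}

Filtering on mname ≠ Sam leaves {(Bo, Lyra, Tai), (Gus, Orion, Uma), (Lee, Echo, Rae), (Tai, Omega, Rae), (Wes, Orion, Dee), (Xia, Delta, Yan), (Yan, Helix, Gus), (Zed, Delta, Vic)}.
Filtering on title ≠ Zephyr leaves {(Bo, Lyra, Tai), (Cal, Lyra, Yan), (Eve, Alpha, Cal), (Gus, Argo, Pat), (Gus, Orion, Uma), (Hal, Nova, Rae), (Kim, Argo, Ned), (Ned, Nova, Vic), (Pat, Helix, Rae), (Sam, Atlas, Quin), (Sam, Beta, Ada), (Tai, Omega, Rae), (Vic, Lyra, Bo), (Xia, Delta, Yan), (Xia, Helix, Uma), (Yan, Helix, Gus)}.
Set intersection of the two operands is {(Bo, Lyra, Tai), (Gus, Orion, Uma), (Tai, Omega, Rae), (Xia, Delta, Yan), (Yan, Helix, Gus)}.
Keep only column(s) title: {Delta, Helix, Lyra, Omega, Orion}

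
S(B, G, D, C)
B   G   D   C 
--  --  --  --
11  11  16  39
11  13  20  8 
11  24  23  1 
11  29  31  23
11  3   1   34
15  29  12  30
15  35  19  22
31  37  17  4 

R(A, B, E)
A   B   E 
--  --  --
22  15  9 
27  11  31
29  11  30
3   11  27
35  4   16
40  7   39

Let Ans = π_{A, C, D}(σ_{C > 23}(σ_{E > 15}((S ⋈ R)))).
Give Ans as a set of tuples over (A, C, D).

S ⋈ R (natural join on B): {(11, 11, 16, 39, 27, 31), (11, 11, 16, 39, 29, 30), (11, 11, 16, 39, 3, 27), (11, 13, 20, 8, 27, 31), (11, 13, 20, 8, 29, 30), (11, 13, 20, 8, 3, 27), (11, 24, 23, 1, 27, 31), (11, 24, 23, 1, 29, 30), (11, 24, 23, 1, 3, 27), (11, 29, 31, 23, 27, 31), (11, 29, 31, 23, 29, 30), (11, 29, 31, 23, 3, 27), (11, 3, 1, 34, 27, 31), (11, 3, 1, 34, 29, 30), (11, 3, 1, 34, 3, 27), (15, 29, 12, 30, 22, 9), (15, 35, 19, 22, 22, 9)}
σ[E > 15]: keep tuples satisfying E > 15 → {(11, 11, 16, 39, 27, 31), (11, 11, 16, 39, 29, 30), (11, 11, 16, 39, 3, 27), (11, 13, 20, 8, 27, 31), (11, 13, 20, 8, 29, 30), (11, 13, 20, 8, 3, 27), (11, 24, 23, 1, 27, 31), (11, 24, 23, 1, 29, 30), (11, 24, 23, 1, 3, 27), (11, 29, 31, 23, 27, 31), (11, 29, 31, 23, 29, 30), (11, 29, 31, 23, 3, 27), (11, 3, 1, 34, 27, 31), (11, 3, 1, 34, 29, 30), (11, 3, 1, 34, 3, 27)}
σ[C > 23]: keep tuples satisfying C > 23 → {(11, 11, 16, 39, 27, 31), (11, 11, 16, 39, 29, 30), (11, 11, 16, 39, 3, 27), (11, 3, 1, 34, 27, 31), (11, 3, 1, 34, 29, 30), (11, 3, 1, 34, 3, 27)}
π[A, C, D]: project onto (A, C, D) → {(27, 34, 1), (27, 39, 16), (29, 34, 1), (29, 39, 16), (3, 34, 1), (3, 39, 16)}

{(27, 34, 1), (27, 39, 16), (29, 34, 1), (29, 39, 16), (3, 34, 1), (3, 39, 16)}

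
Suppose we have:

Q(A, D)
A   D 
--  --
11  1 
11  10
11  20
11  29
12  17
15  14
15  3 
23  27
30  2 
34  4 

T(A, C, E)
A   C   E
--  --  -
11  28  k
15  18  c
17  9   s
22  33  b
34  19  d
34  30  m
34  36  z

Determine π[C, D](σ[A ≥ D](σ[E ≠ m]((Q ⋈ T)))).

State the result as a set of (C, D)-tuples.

{(18, 14), (18, 3), (19, 4), (28, 1), (28, 10), (36, 4)}

Q ⋈ T (natural join on A): {(11, 1, 28, k), (11, 10, 28, k), (11, 20, 28, k), (11, 29, 28, k), (15, 14, 18, c), (15, 3, 18, c), (34, 4, 19, d), (34, 4, 30, m), (34, 4, 36, z)}
Filtering on E ≠ m leaves {(11, 1, 28, k), (11, 10, 28, k), (11, 20, 28, k), (11, 29, 28, k), (15, 14, 18, c), (15, 3, 18, c), (34, 4, 19, d), (34, 4, 36, z)}.
Filtering on A ≥ D leaves {(11, 1, 28, k), (11, 10, 28, k), (15, 14, 18, c), (15, 3, 18, c), (34, 4, 19, d), (34, 4, 36, z)}.
Projecting to C, D: {(18, 14), (18, 3), (19, 4), (28, 1), (28, 10), (36, 4)}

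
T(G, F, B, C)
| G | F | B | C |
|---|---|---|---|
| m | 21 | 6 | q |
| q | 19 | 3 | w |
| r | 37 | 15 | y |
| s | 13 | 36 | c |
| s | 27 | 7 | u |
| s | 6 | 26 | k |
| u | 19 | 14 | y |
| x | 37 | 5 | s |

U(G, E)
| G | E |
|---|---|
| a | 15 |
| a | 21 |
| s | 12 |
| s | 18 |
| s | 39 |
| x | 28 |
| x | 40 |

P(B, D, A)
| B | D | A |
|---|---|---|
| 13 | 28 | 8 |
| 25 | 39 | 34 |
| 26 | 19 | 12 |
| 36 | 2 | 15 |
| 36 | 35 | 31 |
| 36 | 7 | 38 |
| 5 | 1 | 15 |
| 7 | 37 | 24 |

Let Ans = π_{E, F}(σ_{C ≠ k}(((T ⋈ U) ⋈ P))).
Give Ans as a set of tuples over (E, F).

{(12, 13), (12, 27), (18, 13), (18, 27), (28, 37), (39, 13), (39, 27), (40, 37)}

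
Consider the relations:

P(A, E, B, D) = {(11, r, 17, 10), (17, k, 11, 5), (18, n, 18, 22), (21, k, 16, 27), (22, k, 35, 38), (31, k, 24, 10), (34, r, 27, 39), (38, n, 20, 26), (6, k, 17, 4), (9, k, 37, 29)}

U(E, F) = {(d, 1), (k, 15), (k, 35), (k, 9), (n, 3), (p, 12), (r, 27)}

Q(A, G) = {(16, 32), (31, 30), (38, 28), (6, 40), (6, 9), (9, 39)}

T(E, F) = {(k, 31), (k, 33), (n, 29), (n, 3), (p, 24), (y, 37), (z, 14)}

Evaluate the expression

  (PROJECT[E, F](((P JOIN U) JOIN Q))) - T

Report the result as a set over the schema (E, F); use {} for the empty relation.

Natural join on E: {(11, r, 17, 10, 27), (17, k, 11, 5, 15), (17, k, 11, 5, 35), (17, k, 11, 5, 9), (18, n, 18, 22, 3), (21, k, 16, 27, 15), (21, k, 16, 27, 35), (21, k, 16, 27, 9), (22, k, 35, 38, 15), (22, k, 35, 38, 35), (22, k, 35, 38, 9), (31, k, 24, 10, 15), (31, k, 24, 10, 35), (31, k, 24, 10, 9), (34, r, 27, 39, 27), (38, n, 20, 26, 3), (6, k, 17, 4, 15), (6, k, 17, 4, 35), (6, k, 17, 4, 9), (9, k, 37, 29, 15), (9, k, 37, 29, 35), (9, k, 37, 29, 9)}
Natural join on A: {(31, k, 24, 10, 15, 30), (31, k, 24, 10, 35, 30), (31, k, 24, 10, 9, 30), (38, n, 20, 26, 3, 28), (6, k, 17, 4, 15, 40), (6, k, 17, 4, 15, 9), (6, k, 17, 4, 35, 40), (6, k, 17, 4, 35, 9), (6, k, 17, 4, 9, 40), (6, k, 17, 4, 9, 9), (9, k, 37, 29, 15, 39), (9, k, 37, 29, 35, 39), (9, k, 37, 29, 9, 39)}
π[E, F]: project onto (E, F) (9 duplicate(s) eliminated) → {(k, 15), (k, 35), (k, 9), (n, 3)}
Difference: {(k, 15), (k, 35), (k, 9), (n, 3)} with {(k, 31), (k, 33), (n, 29), (n, 3), (p, 24), (y, 37), (z, 14)} → {(k, 15), (k, 35), (k, 9)}

{(k, 15), (k, 35), (k, 9)}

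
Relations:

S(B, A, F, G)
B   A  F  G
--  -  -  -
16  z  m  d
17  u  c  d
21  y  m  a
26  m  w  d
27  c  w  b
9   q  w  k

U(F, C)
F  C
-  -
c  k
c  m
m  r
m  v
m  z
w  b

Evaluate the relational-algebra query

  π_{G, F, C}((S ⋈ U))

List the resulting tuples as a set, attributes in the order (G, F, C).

S ⋈ U (natural join on F): {(16, z, m, d, r), (16, z, m, d, v), (16, z, m, d, z), (17, u, c, d, k), (17, u, c, d, m), (21, y, m, a, r), (21, y, m, a, v), (21, y, m, a, z), (26, m, w, d, b), (27, c, w, b, b), (9, q, w, k, b)}
Keep only column(s) G, F, C: {(a, m, r), (a, m, v), (a, m, z), (b, w, b), (d, c, k), (d, c, m), (d, m, r), (d, m, v), (d, m, z), (d, w, b), (k, w, b)}

{(a, m, r), (a, m, v), (a, m, z), (b, w, b), (d, c, k), (d, c, m), (d, m, r), (d, m, v), (d, m, z), (d, w, b), (k, w, b)}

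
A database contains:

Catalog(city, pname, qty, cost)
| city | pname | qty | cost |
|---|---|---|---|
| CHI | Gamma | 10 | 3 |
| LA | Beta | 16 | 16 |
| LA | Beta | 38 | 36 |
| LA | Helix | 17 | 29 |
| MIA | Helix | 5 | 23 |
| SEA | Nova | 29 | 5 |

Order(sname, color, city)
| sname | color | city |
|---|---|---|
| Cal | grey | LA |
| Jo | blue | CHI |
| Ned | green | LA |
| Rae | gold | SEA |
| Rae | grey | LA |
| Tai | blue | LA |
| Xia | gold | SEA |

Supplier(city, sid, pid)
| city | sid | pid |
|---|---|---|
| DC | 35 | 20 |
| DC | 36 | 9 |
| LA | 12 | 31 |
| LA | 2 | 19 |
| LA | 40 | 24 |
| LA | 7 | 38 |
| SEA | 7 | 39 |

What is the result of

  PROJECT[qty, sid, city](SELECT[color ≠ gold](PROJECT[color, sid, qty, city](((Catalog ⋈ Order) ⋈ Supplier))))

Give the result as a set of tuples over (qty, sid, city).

{(16, 12, LA), (16, 2, LA), (16, 40, LA), (16, 7, LA), (17, 12, LA), (17, 2, LA), (17, 40, LA), (17, 7, LA), (38, 12, LA), (38, 2, LA), (38, 40, LA), (38, 7, LA)}

Catalog ⋈ Order (natural join on city): {(CHI, Gamma, 10, 3, Jo, blue), (LA, Beta, 16, 16, Cal, grey), (LA, Beta, 16, 16, Ned, green), (LA, Beta, 16, 16, Rae, grey), (LA, Beta, 16, 16, Tai, blue), (LA, Beta, 38, 36, Cal, grey), (LA, Beta, 38, 36, Ned, green), (LA, Beta, 38, 36, Rae, grey), (LA, Beta, 38, 36, Tai, blue), (LA, Helix, 17, 29, Cal, grey), (LA, Helix, 17, 29, Ned, green), (LA, Helix, 17, 29, Rae, grey), (LA, Helix, 17, 29, Tai, blue), (SEA, Nova, 29, 5, Rae, gold), (SEA, Nova, 29, 5, Xia, gold)}
(Catalog ⋈ Order) ⋈ Supplier (natural join on city): {(LA, Beta, 16, 16, Cal, grey, 12, 31), (LA, Beta, 16, 16, Cal, grey, 2, 19), (LA, Beta, 16, 16, Cal, grey, 40, 24), (LA, Beta, 16, 16, Cal, grey, 7, 38), (LA, Beta, 16, 16, Ned, green, 12, 31), (LA, Beta, 16, 16, Ned, green, 2, 19), (LA, Beta, 16, 16, Ned, green, 40, 24), (LA, Beta, 16, 16, Ned, green, 7, 38), (LA, Beta, 16, 16, Rae, grey, 12, 31), (LA, Beta, 16, 16, Rae, grey, 2, 19), (LA, Beta, 16, 16, Rae, grey, 40, 24), (LA, Beta, 16, 16, Rae, grey, 7, 38), (LA, Beta, 16, 16, Tai, blue, 12, 31), (LA, Beta, 16, 16, Tai, blue, 2, 19), (LA, Beta, 16, 16, Tai, blue, 40, 24), (LA, Beta, 16, 16, Tai, blue, 7, 38), (LA, Beta, 38, 36, Cal, grey, 12, 31), (LA, Beta, 38, 36, Cal, grey, 2, 19), (LA, Beta, 38, 36, Cal, grey, 40, 24), (LA, Beta, 38, 36, Cal, grey, 7, 38), (LA, Beta, 38, 36, Ned, green, 12, 31), (LA, Beta, 38, 36, Ned, green, 2, 19), (LA, Beta, 38, 36, Ned, green, 40, 24), (LA, Beta, 38, 36, Ned, green, 7, 38), (LA, Beta, 38, 36, Rae, grey, 12, 31), (LA, Beta, 38, 36, Rae, grey, 2, 19), (LA, Beta, 38, 36, Rae, grey, 40, 24), (LA, Beta, 38, 36, Rae, grey, 7, 38), (LA, Beta, 38, 36, Tai, blue, 12, 31), (LA, Beta, 38, 36, Tai, blue, 2, 19), (LA, Beta, 38, 36, Tai, blue, 40, 24), (LA, Beta, 38, 36, Tai, blue, 7, 38), (LA, Helix, 17, 29, Cal, grey, 12, 31), (LA, Helix, 17, 29, Cal, grey, 2, 19), (LA, Helix, 17, 29, Cal, grey, 40, 24), (LA, Helix, 17, 29, Cal, grey, 7, 38), (LA, Helix, 17, 29, Ned, green, 12, 31), (LA, Helix, 17, 29, Ned, green, 2, 19), (LA, Helix, 17, 29, Ned, green, 40, 24), (LA, Helix, 17, 29, Ned, green, 7, 38), (LA, Helix, 17, 29, Rae, grey, 12, 31), (LA, Helix, 17, 29, Rae, grey, 2, 19), (LA, Helix, 17, 29, Rae, grey, 40, 24), (LA, Helix, 17, 29, Rae, grey, 7, 38), (LA, Helix, 17, 29, Tai, blue, 12, 31), (LA, Helix, 17, 29, Tai, blue, 2, 19), (LA, Helix, 17, 29, Tai, blue, 40, 24), (LA, Helix, 17, 29, Tai, blue, 7, 38), (SEA, Nova, 29, 5, Rae, gold, 7, 39), (SEA, Nova, 29, 5, Xia, gold, 7, 39)}
Projecting to color, sid, qty, city (13 duplicate(s) eliminated): {(blue, 12, 16, LA), (blue, 12, 17, LA), (blue, 12, 38, LA), (blue, 2, 16, LA), (blue, 2, 17, LA), (blue, 2, 38, LA), (blue, 40, 16, LA), (blue, 40, 17, LA), (blue, 40, 38, LA), (blue, 7, 16, LA), (blue, 7, 17, LA), (blue, 7, 38, LA), (gold, 7, 29, SEA), (green, 12, 16, LA), (green, 12, 17, LA), (green, 12, 38, LA), (green, 2, 16, LA), (green, 2, 17, LA), (green, 2, 38, LA), (green, 40, 16, LA), (green, 40, 17, LA), (green, 40, 38, LA), (green, 7, 16, LA), (green, 7, 17, LA), (green, 7, 38, LA), (grey, 12, 16, LA), (grey, 12, 17, LA), (grey, 12, 38, LA), (grey, 2, 16, LA), (grey, 2, 17, LA), (grey, 2, 38, LA), (grey, 40, 16, LA), (grey, 40, 17, LA), (grey, 40, 38, LA), (grey, 7, 16, LA), (grey, 7, 17, LA), (grey, 7, 38, LA)}
σ[color ≠ gold]: keep tuples satisfying color ≠ gold → {(blue, 12, 16, LA), (blue, 12, 17, LA), (blue, 12, 38, LA), (blue, 2, 16, LA), (blue, 2, 17, LA), (blue, 2, 38, LA), (blue, 40, 16, LA), (blue, 40, 17, LA), (blue, 40, 38, LA), (blue, 7, 16, LA), (blue, 7, 17, LA), (blue, 7, 38, LA), (green, 12, 16, LA), (green, 12, 17, LA), (green, 12, 38, LA), (green, 2, 16, LA), (green, 2, 17, LA), (green, 2, 38, LA), (green, 40, 16, LA), (green, 40, 17, LA), (green, 40, 38, LA), (green, 7, 16, LA), (green, 7, 17, LA), (green, 7, 38, LA), (grey, 12, 16, LA), (grey, 12, 17, LA), (grey, 12, 38, LA), (grey, 2, 16, LA), (grey, 2, 17, LA), (grey, 2, 38, LA), (grey, 40, 16, LA), (grey, 40, 17, LA), (grey, 40, 38, LA), (grey, 7, 16, LA), (grey, 7, 17, LA), (grey, 7, 38, LA)}
Projecting to qty, sid, city (24 duplicate(s) eliminated): {(16, 12, LA), (16, 2, LA), (16, 40, LA), (16, 7, LA), (17, 12, LA), (17, 2, LA), (17, 40, LA), (17, 7, LA), (38, 12, LA), (38, 2, LA), (38, 40, LA), (38, 7, LA)}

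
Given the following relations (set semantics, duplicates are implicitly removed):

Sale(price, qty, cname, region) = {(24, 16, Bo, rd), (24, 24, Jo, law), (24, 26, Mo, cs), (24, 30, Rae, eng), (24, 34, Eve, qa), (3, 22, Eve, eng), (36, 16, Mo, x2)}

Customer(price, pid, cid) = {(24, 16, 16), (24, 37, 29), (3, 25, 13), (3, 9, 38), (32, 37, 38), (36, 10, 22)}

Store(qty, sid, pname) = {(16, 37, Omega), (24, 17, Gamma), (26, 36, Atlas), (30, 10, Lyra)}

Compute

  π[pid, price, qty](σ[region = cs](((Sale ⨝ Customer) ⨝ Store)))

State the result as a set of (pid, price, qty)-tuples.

{(16, 24, 26), (37, 24, 26)}

Joining Sale and Customer on price yields {(24, 16, Bo, rd, 16, 16), (24, 16, Bo, rd, 37, 29), (24, 24, Jo, law, 16, 16), (24, 24, Jo, law, 37, 29), (24, 26, Mo, cs, 16, 16), (24, 26, Mo, cs, 37, 29), (24, 30, Rae, eng, 16, 16), (24, 30, Rae, eng, 37, 29), (24, 34, Eve, qa, 16, 16), (24, 34, Eve, qa, 37, 29), (3, 22, Eve, eng, 25, 13), (3, 22, Eve, eng, 9, 38), (36, 16, Mo, x2, 10, 22)}.
Joining (Sale ⨝ Customer) and Store on qty yields {(24, 16, Bo, rd, 16, 16, 37, Omega), (24, 16, Bo, rd, 37, 29, 37, Omega), (24, 24, Jo, law, 16, 16, 17, Gamma), (24, 24, Jo, law, 37, 29, 17, Gamma), (24, 26, Mo, cs, 16, 16, 36, Atlas), (24, 26, Mo, cs, 37, 29, 36, Atlas), (24, 30, Rae, eng, 16, 16, 10, Lyra), (24, 30, Rae, eng, 37, 29, 10, Lyra), (36, 16, Mo, x2, 10, 22, 37, Omega)}.
Filtering on region = cs leaves {(24, 26, Mo, cs, 16, 16, 36, Atlas), (24, 26, Mo, cs, 37, 29, 36, Atlas)}.
Projecting to pid, price, qty: {(16, 24, 26), (37, 24, 26)}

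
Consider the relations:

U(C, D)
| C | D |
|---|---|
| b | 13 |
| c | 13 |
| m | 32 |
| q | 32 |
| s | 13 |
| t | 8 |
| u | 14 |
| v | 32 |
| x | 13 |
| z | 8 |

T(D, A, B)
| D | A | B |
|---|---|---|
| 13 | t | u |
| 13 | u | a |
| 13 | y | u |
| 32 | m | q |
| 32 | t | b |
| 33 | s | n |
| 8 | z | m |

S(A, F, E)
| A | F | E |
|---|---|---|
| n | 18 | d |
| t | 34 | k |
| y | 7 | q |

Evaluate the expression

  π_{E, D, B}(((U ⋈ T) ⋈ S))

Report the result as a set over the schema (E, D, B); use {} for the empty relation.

Joining U and T on D yields {(b, 13, t, u), (b, 13, u, a), (b, 13, y, u), (c, 13, t, u), (c, 13, u, a), (c, 13, y, u), (m, 32, m, q), (m, 32, t, b), (q, 32, m, q), (q, 32, t, b), (s, 13, t, u), (s, 13, u, a), (s, 13, y, u), (t, 8, z, m), (v, 32, m, q), (v, 32, t, b), (x, 13, t, u), (x, 13, u, a), (x, 13, y, u), (z, 8, z, m)}.
Joining (U ⋈ T) and S on A yields {(b, 13, t, u, 34, k), (b, 13, y, u, 7, q), (c, 13, t, u, 34, k), (c, 13, y, u, 7, q), (m, 32, t, b, 34, k), (q, 32, t, b, 34, k), (s, 13, t, u, 34, k), (s, 13, y, u, 7, q), (v, 32, t, b, 34, k), (x, 13, t, u, 34, k), (x, 13, y, u, 7, q)}.
Keep only column(s) E, D, B (8 duplicate(s) eliminated): {(k, 13, u), (k, 32, b), (q, 13, u)}

{(k, 13, u), (k, 32, b), (q, 13, u)}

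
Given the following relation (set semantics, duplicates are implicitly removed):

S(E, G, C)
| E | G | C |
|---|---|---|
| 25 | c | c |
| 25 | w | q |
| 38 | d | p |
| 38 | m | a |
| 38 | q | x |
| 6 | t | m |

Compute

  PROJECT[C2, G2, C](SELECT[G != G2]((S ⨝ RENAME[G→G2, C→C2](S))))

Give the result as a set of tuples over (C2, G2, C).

ρ[G→G2, C→C2]: schema becomes (E, G2, C2); tuples unchanged.
S ⋈ RENAME[G→G2, C→C2](S) (natural join on E): {(25, c, c, c, c), (25, c, c, w, q), (25, w, q, c, c), (25, w, q, w, q), (38, d, p, d, p), (38, d, p, m, a), (38, d, p, q, x), (38, m, a, d, p), (38, m, a, m, a), (38, m, a, q, x), (38, q, x, d, p), (38, q, x, m, a), (38, q, x, q, x), (6, t, m, t, m)}
Apply σ_{G != G2}; surviving tuples: {(25, c, c, w, q), (25, w, q, c, c), (38, d, p, m, a), (38, d, p, q, x), (38, m, a, d, p), (38, m, a, q, x), (38, q, x, d, p), (38, q, x, m, a)}
Keep only column(s) C2, G2, C: {(a, m, p), (a, m, x), (c, c, q), (p, d, a), (p, d, x), (q, w, c), (x, q, a), (x, q, p)}

{(a, m, p), (a, m, x), (c, c, q), (p, d, a), (p, d, x), (q, w, c), (x, q, a), (x, q, p)}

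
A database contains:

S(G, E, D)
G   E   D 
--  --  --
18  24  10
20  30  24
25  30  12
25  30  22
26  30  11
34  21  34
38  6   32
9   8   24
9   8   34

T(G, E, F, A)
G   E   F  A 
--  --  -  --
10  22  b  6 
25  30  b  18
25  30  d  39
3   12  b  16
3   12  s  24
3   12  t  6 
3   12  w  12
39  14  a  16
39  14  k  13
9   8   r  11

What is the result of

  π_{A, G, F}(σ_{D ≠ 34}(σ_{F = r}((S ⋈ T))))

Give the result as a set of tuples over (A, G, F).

Natural join on G, E: {(25, 30, 12, b, 18), (25, 30, 12, d, 39), (25, 30, 22, b, 18), (25, 30, 22, d, 39), (9, 8, 24, r, 11), (9, 8, 34, r, 11)}
σ[F = r]: keep tuples satisfying F = r → {(9, 8, 24, r, 11), (9, 8, 34, r, 11)}
σ[D ≠ 34]: keep tuples satisfying D ≠ 34 → {(9, 8, 24, r, 11)}
Projecting to A, G, F: {(11, 9, r)}

{(11, 9, r)}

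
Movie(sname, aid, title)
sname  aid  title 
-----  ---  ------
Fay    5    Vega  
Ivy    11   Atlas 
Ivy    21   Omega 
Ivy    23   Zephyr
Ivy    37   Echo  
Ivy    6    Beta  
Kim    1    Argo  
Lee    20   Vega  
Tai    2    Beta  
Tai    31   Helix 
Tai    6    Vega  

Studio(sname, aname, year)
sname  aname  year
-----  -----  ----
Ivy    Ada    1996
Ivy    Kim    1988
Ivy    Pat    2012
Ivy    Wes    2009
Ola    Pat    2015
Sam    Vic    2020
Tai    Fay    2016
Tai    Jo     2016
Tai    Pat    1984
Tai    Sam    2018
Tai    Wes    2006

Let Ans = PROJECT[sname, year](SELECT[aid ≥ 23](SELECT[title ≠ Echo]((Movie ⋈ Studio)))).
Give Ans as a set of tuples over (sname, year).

Movie ⋈ Studio (natural join on sname): {(Ivy, 11, Atlas, Ada, 1996), (Ivy, 11, Atlas, Kim, 1988), (Ivy, 11, Atlas, Pat, 2012), (Ivy, 11, Atlas, Wes, 2009), (Ivy, 21, Omega, Ada, 1996), (Ivy, 21, Omega, Kim, 1988), (Ivy, 21, Omega, Pat, 2012), (Ivy, 21, Omega, Wes, 2009), (Ivy, 23, Zephyr, Ada, 1996), (Ivy, 23, Zephyr, Kim, 1988), (Ivy, 23, Zephyr, Pat, 2012), (Ivy, 23, Zephyr, Wes, 2009), (Ivy, 37, Echo, Ada, 1996), (Ivy, 37, Echo, Kim, 1988), (Ivy, 37, Echo, Pat, 2012), (Ivy, 37, Echo, Wes, 2009), (Ivy, 6, Beta, Ada, 1996), (Ivy, 6, Beta, Kim, 1988), (Ivy, 6, Beta, Pat, 2012), (Ivy, 6, Beta, Wes, 2009), (Tai, 2, Beta, Fay, 2016), (Tai, 2, Beta, Jo, 2016), (Tai, 2, Beta, Pat, 1984), (Tai, 2, Beta, Sam, 2018), (Tai, 2, Beta, Wes, 2006), (Tai, 31, Helix, Fay, 2016), (Tai, 31, Helix, Jo, 2016), (Tai, 31, Helix, Pat, 1984), (Tai, 31, Helix, Sam, 2018), (Tai, 31, Helix, Wes, 2006), (Tai, 6, Vega, Fay, 2016), (Tai, 6, Vega, Jo, 2016), (Tai, 6, Vega, Pat, 1984), (Tai, 6, Vega, Sam, 2018), (Tai, 6, Vega, Wes, 2006)}
Filtering on title ≠ Echo leaves {(Ivy, 11, Atlas, Ada, 1996), (Ivy, 11, Atlas, Kim, 1988), (Ivy, 11, Atlas, Pat, 2012), (Ivy, 11, Atlas, Wes, 2009), (Ivy, 21, Omega, Ada, 1996), (Ivy, 21, Omega, Kim, 1988), (Ivy, 21, Omega, Pat, 2012), (Ivy, 21, Omega, Wes, 2009), (Ivy, 23, Zephyr, Ada, 1996), (Ivy, 23, Zephyr, Kim, 1988), (Ivy, 23, Zephyr, Pat, 2012), (Ivy, 23, Zephyr, Wes, 2009), (Ivy, 6, Beta, Ada, 1996), (Ivy, 6, Beta, Kim, 1988), (Ivy, 6, Beta, Pat, 2012), (Ivy, 6, Beta, Wes, 2009), (Tai, 2, Beta, Fay, 2016), (Tai, 2, Beta, Jo, 2016), (Tai, 2, Beta, Pat, 1984), (Tai, 2, Beta, Sam, 2018), (Tai, 2, Beta, Wes, 2006), (Tai, 31, Helix, Fay, 2016), (Tai, 31, Helix, Jo, 2016), (Tai, 31, Helix, Pat, 1984), (Tai, 31, Helix, Sam, 2018), (Tai, 31, Helix, Wes, 2006), (Tai, 6, Vega, Fay, 2016), (Tai, 6, Vega, Jo, 2016), (Tai, 6, Vega, Pat, 1984), (Tai, 6, Vega, Sam, 2018), (Tai, 6, Vega, Wes, 2006)}.
Filtering on aid ≥ 23 leaves {(Ivy, 23, Zephyr, Ada, 1996), (Ivy, 23, Zephyr, Kim, 1988), (Ivy, 23, Zephyr, Pat, 2012), (Ivy, 23, Zephyr, Wes, 2009), (Tai, 31, Helix, Fay, 2016), (Tai, 31, Helix, Jo, 2016), (Tai, 31, Helix, Pat, 1984), (Tai, 31, Helix, Sam, 2018), (Tai, 31, Helix, Wes, 2006)}.
π_{sname, year} gives {(Ivy, 1988), (Ivy, 1996), (Ivy, 2009), (Ivy, 2012), (Tai, 1984), (Tai, 2006), (Tai, 2016), (Tai, 2018)} (1 duplicate(s) eliminated).

{(Ivy, 1988), (Ivy, 1996), (Ivy, 2009), (Ivy, 2012), (Tai, 1984), (Tai, 2006), (Tai, 2016), (Tai, 2018)}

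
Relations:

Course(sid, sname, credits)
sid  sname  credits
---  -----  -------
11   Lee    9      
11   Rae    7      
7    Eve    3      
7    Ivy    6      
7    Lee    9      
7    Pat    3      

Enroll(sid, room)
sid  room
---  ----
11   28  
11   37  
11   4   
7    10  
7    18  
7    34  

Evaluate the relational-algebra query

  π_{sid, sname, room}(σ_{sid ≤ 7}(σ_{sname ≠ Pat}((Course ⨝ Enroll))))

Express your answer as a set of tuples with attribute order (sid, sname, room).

{(7, Eve, 10), (7, Eve, 18), (7, Eve, 34), (7, Ivy, 10), (7, Ivy, 18), (7, Ivy, 34), (7, Lee, 10), (7, Lee, 18), (7, Lee, 34)}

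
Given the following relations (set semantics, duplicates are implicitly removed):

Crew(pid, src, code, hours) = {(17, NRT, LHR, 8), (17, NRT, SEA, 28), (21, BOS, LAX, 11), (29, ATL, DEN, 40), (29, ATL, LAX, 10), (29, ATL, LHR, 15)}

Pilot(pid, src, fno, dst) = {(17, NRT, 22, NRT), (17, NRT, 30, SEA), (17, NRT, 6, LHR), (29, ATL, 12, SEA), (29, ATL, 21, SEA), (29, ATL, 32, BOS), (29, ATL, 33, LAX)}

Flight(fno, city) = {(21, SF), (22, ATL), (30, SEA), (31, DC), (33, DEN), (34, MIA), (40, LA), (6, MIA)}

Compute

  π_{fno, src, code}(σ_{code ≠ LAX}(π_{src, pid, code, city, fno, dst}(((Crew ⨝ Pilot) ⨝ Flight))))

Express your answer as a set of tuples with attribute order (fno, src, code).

Natural join on pid, src: {(17, NRT, LHR, 8, 22, NRT), (17, NRT, LHR, 8, 30, SEA), (17, NRT, LHR, 8, 6, LHR), (17, NRT, SEA, 28, 22, NRT), (17, NRT, SEA, 28, 30, SEA), (17, NRT, SEA, 28, 6, LHR), (29, ATL, DEN, 40, 12, SEA), (29, ATL, DEN, 40, 21, SEA), (29, ATL, DEN, 40, 32, BOS), (29, ATL, DEN, 40, 33, LAX), (29, ATL, LAX, 10, 12, SEA), (29, ATL, LAX, 10, 21, SEA), (29, ATL, LAX, 10, 32, BOS), (29, ATL, LAX, 10, 33, LAX), (29, ATL, LHR, 15, 12, SEA), (29, ATL, LHR, 15, 21, SEA), (29, ATL, LHR, 15, 32, BOS), (29, ATL, LHR, 15, 33, LAX)}
Natural join on fno: {(17, NRT, LHR, 8, 22, NRT, ATL), (17, NRT, LHR, 8, 30, SEA, SEA), (17, NRT, LHR, 8, 6, LHR, MIA), (17, NRT, SEA, 28, 22, NRT, ATL), (17, NRT, SEA, 28, 30, SEA, SEA), (17, NRT, SEA, 28, 6, LHR, MIA), (29, ATL, DEN, 40, 21, SEA, SF), (29, ATL, DEN, 40, 33, LAX, DEN), (29, ATL, LAX, 10, 21, SEA, SF), (29, ATL, LAX, 10, 33, LAX, DEN), (29, ATL, LHR, 15, 21, SEA, SF), (29, ATL, LHR, 15, 33, LAX, DEN)}
Projecting to src, pid, code, city, fno, dst: {(ATL, 29, DEN, DEN, 33, LAX), (ATL, 29, DEN, SF, 21, SEA), (ATL, 29, LAX, DEN, 33, LAX), (ATL, 29, LAX, SF, 21, SEA), (ATL, 29, LHR, DEN, 33, LAX), (ATL, 29, LHR, SF, 21, SEA), (NRT, 17, LHR, ATL, 22, NRT), (NRT, 17, LHR, MIA, 6, LHR), (NRT, 17, LHR, SEA, 30, SEA), (NRT, 17, SEA, ATL, 22, NRT), (NRT, 17, SEA, MIA, 6, LHR), (NRT, 17, SEA, SEA, 30, SEA)}
Filtering on code ≠ LAX leaves {(ATL, 29, DEN, DEN, 33, LAX), (ATL, 29, DEN, SF, 21, SEA), (ATL, 29, LHR, DEN, 33, LAX), (ATL, 29, LHR, SF, 21, SEA), (NRT, 17, LHR, ATL, 22, NRT), (NRT, 17, LHR, MIA, 6, LHR), (NRT, 17, LHR, SEA, 30, SEA), (NRT, 17, SEA, ATL, 22, NRT), (NRT, 17, SEA, MIA, 6, LHR), (NRT, 17, SEA, SEA, 30, SEA)}.
Projecting to fno, src, code: {(21, ATL, DEN), (21, ATL, LHR), (22, NRT, LHR), (22, NRT, SEA), (30, NRT, LHR), (30, NRT, SEA), (33, ATL, DEN), (33, ATL, LHR), (6, NRT, LHR), (6, NRT, SEA)}

{(21, ATL, DEN), (21, ATL, LHR), (22, NRT, LHR), (22, NRT, SEA), (30, NRT, LHR), (30, NRT, SEA), (33, ATL, DEN), (33, ATL, LHR), (6, NRT, LHR), (6, NRT, SEA)}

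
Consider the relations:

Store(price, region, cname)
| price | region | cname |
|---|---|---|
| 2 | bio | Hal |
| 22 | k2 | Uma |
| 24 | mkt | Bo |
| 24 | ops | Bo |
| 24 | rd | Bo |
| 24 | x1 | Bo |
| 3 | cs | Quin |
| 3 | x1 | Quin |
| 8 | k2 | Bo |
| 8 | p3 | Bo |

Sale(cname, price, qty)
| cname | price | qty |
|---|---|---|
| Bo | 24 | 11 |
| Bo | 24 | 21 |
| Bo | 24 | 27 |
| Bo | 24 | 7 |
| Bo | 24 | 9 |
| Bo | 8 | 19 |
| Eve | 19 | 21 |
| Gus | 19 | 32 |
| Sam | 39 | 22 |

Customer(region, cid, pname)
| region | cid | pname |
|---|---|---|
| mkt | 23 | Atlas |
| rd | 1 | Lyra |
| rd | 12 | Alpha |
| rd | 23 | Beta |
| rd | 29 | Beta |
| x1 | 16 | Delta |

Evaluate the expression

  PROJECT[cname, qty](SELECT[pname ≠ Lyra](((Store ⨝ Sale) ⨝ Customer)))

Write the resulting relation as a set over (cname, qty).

Joining Store and Sale on price, cname yields {(24, mkt, Bo, 11), (24, mkt, Bo, 21), (24, mkt, Bo, 27), (24, mkt, Bo, 7), (24, mkt, Bo, 9), (24, ops, Bo, 11), (24, ops, Bo, 21), (24, ops, Bo, 27), (24, ops, Bo, 7), (24, ops, Bo, 9), (24, rd, Bo, 11), (24, rd, Bo, 21), (24, rd, Bo, 27), (24, rd, Bo, 7), (24, rd, Bo, 9), (24, x1, Bo, 11), (24, x1, Bo, 21), (24, x1, Bo, 27), (24, x1, Bo, 7), (24, x1, Bo, 9), (8, k2, Bo, 19), (8, p3, Bo, 19)}.
Joining (Store ⨝ Sale) and Customer on region yields {(24, mkt, Bo, 11, 23, Atlas), (24, mkt, Bo, 21, 23, Atlas), (24, mkt, Bo, 27, 23, Atlas), (24, mkt, Bo, 7, 23, Atlas), (24, mkt, Bo, 9, 23, Atlas), (24, rd, Bo, 11, 1, Lyra), (24, rd, Bo, 11, 12, Alpha), (24, rd, Bo, 11, 23, Beta), (24, rd, Bo, 11, 29, Beta), (24, rd, Bo, 21, 1, Lyra), (24, rd, Bo, 21, 12, Alpha), (24, rd, Bo, 21, 23, Beta), (24, rd, Bo, 21, 29, Beta), (24, rd, Bo, 27, 1, Lyra), (24, rd, Bo, 27, 12, Alpha), (24, rd, Bo, 27, 23, Beta), (24, rd, Bo, 27, 29, Beta), (24, rd, Bo, 7, 1, Lyra), (24, rd, Bo, 7, 12, Alpha), (24, rd, Bo, 7, 23, Beta), (24, rd, Bo, 7, 29, Beta), (24, rd, Bo, 9, 1, Lyra), (24, rd, Bo, 9, 12, Alpha), (24, rd, Bo, 9, 23, Beta), (24, rd, Bo, 9, 29, Beta), (24, x1, Bo, 11, 16, Delta), (24, x1, Bo, 21, 16, Delta), (24, x1, Bo, 27, 16, Delta), (24, x1, Bo, 7, 16, Delta), (24, x1, Bo, 9, 16, Delta)}.
Apply σ_{pname ≠ Lyra}; surviving tuples: {(24, mkt, Bo, 11, 23, Atlas), (24, mkt, Bo, 21, 23, Atlas), (24, mkt, Bo, 27, 23, Atlas), (24, mkt, Bo, 7, 23, Atlas), (24, mkt, Bo, 9, 23, Atlas), (24, rd, Bo, 11, 12, Alpha), (24, rd, Bo, 11, 23, Beta), (24, rd, Bo, 11, 29, Beta), (24, rd, Bo, 21, 12, Alpha), (24, rd, Bo, 21, 23, Beta), (24, rd, Bo, 21, 29, Beta), (24, rd, Bo, 27, 12, Alpha), (24, rd, Bo, 27, 23, Beta), (24, rd, Bo, 27, 29, Beta), (24, rd, Bo, 7, 12, Alpha), (24, rd, Bo, 7, 23, Beta), (24, rd, Bo, 7, 29, Beta), (24, rd, Bo, 9, 12, Alpha), (24, rd, Bo, 9, 23, Beta), (24, rd, Bo, 9, 29, Beta), (24, x1, Bo, 11, 16, Delta), (24, x1, Bo, 21, 16, Delta), (24, x1, Bo, 27, 16, Delta), (24, x1, Bo, 7, 16, Delta), (24, x1, Bo, 9, 16, Delta)}
Keep only column(s) cname, qty (20 duplicate(s) eliminated): {(Bo, 11), (Bo, 21), (Bo, 27), (Bo, 7), (Bo, 9)}

{(Bo, 11), (Bo, 21), (Bo, 27), (Bo, 7), (Bo, 9)}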